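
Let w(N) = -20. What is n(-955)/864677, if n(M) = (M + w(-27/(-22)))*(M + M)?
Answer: 1862250/864677 ≈ 2.1537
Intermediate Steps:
n(M) = 2*M*(-20 + M) (n(M) = (M - 20)*(M + M) = (-20 + M)*(2*M) = 2*M*(-20 + M))
n(-955)/864677 = (2*(-955)*(-20 - 955))/864677 = (2*(-955)*(-975))*(1/864677) = 1862250*(1/864677) = 1862250/864677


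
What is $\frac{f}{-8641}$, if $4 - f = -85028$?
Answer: $- \frac{85032}{8641} \approx -9.8405$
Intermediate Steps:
$f = 85032$ ($f = 4 - -85028 = 4 + 85028 = 85032$)
$\frac{f}{-8641} = \frac{85032}{-8641} = 85032 \left(- \frac{1}{8641}\right) = - \frac{85032}{8641}$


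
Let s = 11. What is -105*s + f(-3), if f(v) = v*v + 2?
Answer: -1144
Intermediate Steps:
f(v) = 2 + v² (f(v) = v² + 2 = 2 + v²)
-105*s + f(-3) = -105*11 + (2 + (-3)²) = -1155 + (2 + 9) = -1155 + 11 = -1144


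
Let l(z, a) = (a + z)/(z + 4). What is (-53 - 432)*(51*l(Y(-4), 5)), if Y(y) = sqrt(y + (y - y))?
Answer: -29682 + 4947*I/2 ≈ -29682.0 + 2473.5*I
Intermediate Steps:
Y(y) = sqrt(y) (Y(y) = sqrt(y + 0) = sqrt(y))
l(z, a) = (a + z)/(4 + z)
(-53 - 432)*(51*l(Y(-4), 5)) = (-53 - 432)*(51*((5 + sqrt(-4))/(4 + sqrt(-4)))) = -24735*(5 + 2*I)/(4 + 2*I) = -24735*((4 - 2*I)/20)*(5 + 2*I) = -24735*(4 - 2*I)*(5 + 2*I)/20 = -4947*(4 - 2*I)*(5 + 2*I)/4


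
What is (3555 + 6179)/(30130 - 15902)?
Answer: 4867/7114 ≈ 0.68414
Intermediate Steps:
(3555 + 6179)/(30130 - 15902) = 9734/14228 = 9734*(1/14228) = 4867/7114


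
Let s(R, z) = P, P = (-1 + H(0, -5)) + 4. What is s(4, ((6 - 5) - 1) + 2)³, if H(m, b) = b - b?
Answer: 27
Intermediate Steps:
H(m, b) = 0
P = 3 (P = (-1 + 0) + 4 = -1 + 4 = 3)
s(R, z) = 3
s(4, ((6 - 5) - 1) + 2)³ = 3³ = 27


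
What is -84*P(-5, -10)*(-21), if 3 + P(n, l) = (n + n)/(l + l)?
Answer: -4410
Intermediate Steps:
P(n, l) = -3 + n/l (P(n, l) = -3 + (n + n)/(l + l) = -3 + (2*n)/((2*l)) = -3 + (2*n)*(1/(2*l)) = -3 + n/l)
-84*P(-5, -10)*(-21) = -84*(-3 - 5/(-10))*(-21) = -84*(-3 - 5*(-1/10))*(-21) = -84*(-3 + 1/2)*(-21) = -84*(-5/2)*(-21) = 210*(-21) = -4410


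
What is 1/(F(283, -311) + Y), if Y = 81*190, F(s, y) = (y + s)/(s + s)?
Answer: 283/4355356 ≈ 6.4977e-5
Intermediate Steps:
F(s, y) = (s + y)/(2*s) (F(s, y) = (s + y)/((2*s)) = (s + y)*(1/(2*s)) = (s + y)/(2*s))
Y = 15390
1/(F(283, -311) + Y) = 1/((½)*(283 - 311)/283 + 15390) = 1/((½)*(1/283)*(-28) + 15390) = 1/(-14/283 + 15390) = 1/(4355356/283) = 283/4355356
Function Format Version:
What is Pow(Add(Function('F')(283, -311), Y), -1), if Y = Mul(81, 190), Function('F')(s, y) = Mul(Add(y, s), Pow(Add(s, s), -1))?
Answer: Rational(283, 4355356) ≈ 6.4977e-5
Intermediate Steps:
Function('F')(s, y) = Mul(Rational(1, 2), Pow(s, -1), Add(s, y)) (Function('F')(s, y) = Mul(Add(s, y), Pow(Mul(2, s), -1)) = Mul(Add(s, y), Mul(Rational(1, 2), Pow(s, -1))) = Mul(Rational(1, 2), Pow(s, -1), Add(s, y)))
Y = 15390
Pow(Add(Function('F')(283, -311), Y), -1) = Pow(Add(Mul(Rational(1, 2), Pow(283, -1), Add(283, -311)), 15390), -1) = Pow(Add(Mul(Rational(1, 2), Rational(1, 283), -28), 15390), -1) = Pow(Add(Rational(-14, 283), 15390), -1) = Pow(Rational(4355356, 283), -1) = Rational(283, 4355356)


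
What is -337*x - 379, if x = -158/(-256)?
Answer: -75135/128 ≈ -586.99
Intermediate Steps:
x = 79/128 (x = -158*(-1/256) = 79/128 ≈ 0.61719)
-337*x - 379 = -337*79/128 - 379 = -26623/128 - 379 = -75135/128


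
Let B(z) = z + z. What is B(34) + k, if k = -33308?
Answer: -33240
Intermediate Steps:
B(z) = 2*z
B(34) + k = 2*34 - 33308 = 68 - 33308 = -33240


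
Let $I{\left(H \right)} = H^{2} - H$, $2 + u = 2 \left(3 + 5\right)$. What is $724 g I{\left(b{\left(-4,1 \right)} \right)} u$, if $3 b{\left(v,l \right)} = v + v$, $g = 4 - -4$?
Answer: $\frac{7135744}{9} \approx 7.9286 \cdot 10^{5}$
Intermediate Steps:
$g = 8$ ($g = 4 + 4 = 8$)
$b{\left(v,l \right)} = \frac{2 v}{3}$ ($b{\left(v,l \right)} = \frac{v + v}{3} = \frac{2 v}{3}$)
$u = 14$ ($u = -2 + 2 \left(3 + 5\right) = -2 + 2 \cdot 8 = -2 + 16 = 14$)
$724 g I{\left(b{\left(-4,1 \right)} \right)} u = 724 \cdot 8 \cdot \frac{2}{3} \left(-4\right) \left(-1 + \frac{2}{3} \left(-4\right)\right) 14 = 724 \cdot 8 \left(- \frac{8 \left(-1 - \frac{8}{3}\right)}{3}\right) 14 = 724 \cdot 8 \left(\left(- \frac{8}{3}\right) \left(- \frac{11}{3}\right)\right) 14 = 724 \cdot 8 \cdot \frac{88}{9} \cdot 14 = 724 \cdot \frac{704}{9} \cdot 14 = 724 \cdot \frac{9856}{9} = \frac{7135744}{9}$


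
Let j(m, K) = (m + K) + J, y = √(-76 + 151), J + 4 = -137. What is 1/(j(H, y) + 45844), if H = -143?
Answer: 9112/415142705 - √3/415142705 ≈ 2.1945e-5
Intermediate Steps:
J = -141 (J = -4 - 137 = -141)
y = 5*√3 (y = √75 = 5*√3 ≈ 8.6602)
j(m, K) = -141 + K + m (j(m, K) = (m + K) - 141 = (K + m) - 141 = -141 + K + m)
1/(j(H, y) + 45844) = 1/((-141 + 5*√3 - 143) + 45844) = 1/((-284 + 5*√3) + 45844) = 1/(45560 + 5*√3)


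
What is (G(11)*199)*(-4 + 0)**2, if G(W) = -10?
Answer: -31840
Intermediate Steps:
(G(11)*199)*(-4 + 0)**2 = (-10*199)*(-4 + 0)**2 = -1990*(-4)**2 = -1990*16 = -31840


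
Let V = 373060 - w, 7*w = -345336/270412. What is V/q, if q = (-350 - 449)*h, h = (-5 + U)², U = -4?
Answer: -176539912594/30626389899 ≈ -5.7643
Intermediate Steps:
w = -86334/473221 (w = (-345336/270412)/7 = (-345336*1/270412)/7 = (⅐)*(-86334/67603) = -86334/473221 ≈ -0.18244)
h = 81 (h = (-5 - 4)² = (-9)² = 81)
q = -64719 (q = (-350 - 449)*81 = -799*81 = -64719)
V = 176539912594/473221 (V = 373060 - 1*(-86334/473221) = 373060 + 86334/473221 = 176539912594/473221 ≈ 3.7306e+5)
V/q = (176539912594/473221)/(-64719) = (176539912594/473221)*(-1/64719) = -176539912594/30626389899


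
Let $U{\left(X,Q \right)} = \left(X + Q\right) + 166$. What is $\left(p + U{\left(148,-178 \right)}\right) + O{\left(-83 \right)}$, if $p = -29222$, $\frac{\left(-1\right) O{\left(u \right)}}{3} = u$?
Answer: $-28837$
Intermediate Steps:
$O{\left(u \right)} = - 3 u$
$U{\left(X,Q \right)} = 166 + Q + X$ ($U{\left(X,Q \right)} = \left(Q + X\right) + 166 = 166 + Q + X$)
$\left(p + U{\left(148,-178 \right)}\right) + O{\left(-83 \right)} = \left(-29222 + \left(166 - 178 + 148\right)\right) - -249 = \left(-29222 + 136\right) + 249 = -29086 + 249 = -28837$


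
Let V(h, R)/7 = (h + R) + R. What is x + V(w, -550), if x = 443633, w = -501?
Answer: 432426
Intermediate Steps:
V(h, R) = 7*h + 14*R (V(h, R) = 7*((h + R) + R) = 7*((R + h) + R) = 7*(h + 2*R) = 7*h + 14*R)
x + V(w, -550) = 443633 + (7*(-501) + 14*(-550)) = 443633 + (-3507 - 7700) = 443633 - 11207 = 432426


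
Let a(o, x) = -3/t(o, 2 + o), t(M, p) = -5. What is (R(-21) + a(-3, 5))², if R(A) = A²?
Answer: 4875264/25 ≈ 1.9501e+5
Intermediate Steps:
a(o, x) = ⅗ (a(o, x) = -3/(-5) = -3*(-⅕) = ⅗)
(R(-21) + a(-3, 5))² = ((-21)² + ⅗)² = (441 + ⅗)² = (2208/5)² = 4875264/25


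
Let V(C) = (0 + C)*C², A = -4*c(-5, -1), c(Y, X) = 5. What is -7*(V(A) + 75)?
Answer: 55475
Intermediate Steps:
A = -20 (A = -4*5 = -20)
V(C) = C³ (V(C) = C*C² = C³)
-7*(V(A) + 75) = -7*((-20)³ + 75) = -7*(-8000 + 75) = -7*(-7925) = 55475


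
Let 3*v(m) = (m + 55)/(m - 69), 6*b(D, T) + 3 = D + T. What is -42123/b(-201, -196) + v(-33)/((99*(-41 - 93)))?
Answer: 11658677671/18451800 ≈ 631.84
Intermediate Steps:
b(D, T) = -½ + D/6 + T/6 (b(D, T) = -½ + (D + T)/6 = -½ + (D/6 + T/6) = -½ + D/6 + T/6)
v(m) = (55 + m)/(3*(-69 + m)) (v(m) = ((m + 55)/(m - 69))/3 = ((55 + m)/(-69 + m))/3 = (55 + m)/(3*(-69 + m)))
-42123/b(-201, -196) + v(-33)/((99*(-41 - 93))) = -42123/(-½ + (⅙)*(-201) + (⅙)*(-196)) + ((55 - 33)/(3*(-69 - 33)))/((99*(-41 - 93))) = -42123/(-½ - 67/2 - 98/3) + ((⅓)*22/(-102))/((99*(-134))) = -42123/(-200/3) + ((⅓)*(-1/102)*22)/(-13266) = -42123*(-3/200) - 11/153*(-1/13266) = 126369/200 + 1/184518 = 11658677671/18451800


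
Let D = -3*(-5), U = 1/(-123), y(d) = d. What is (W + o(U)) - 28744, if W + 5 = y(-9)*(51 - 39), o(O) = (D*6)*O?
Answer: -1183167/41 ≈ -28858.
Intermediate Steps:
U = -1/123 ≈ -0.0081301
D = 15
o(O) = 90*O (o(O) = (15*6)*O = 90*O)
W = -113 (W = -5 - 9*(51 - 39) = -5 - 9*12 = -5 - 108 = -113)
(W + o(U)) - 28744 = (-113 + 90*(-1/123)) - 28744 = (-113 - 30/41) - 28744 = -4663/41 - 28744 = -1183167/41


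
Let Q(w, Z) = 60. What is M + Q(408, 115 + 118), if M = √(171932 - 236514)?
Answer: 60 + 7*I*√1318 ≈ 60.0 + 254.13*I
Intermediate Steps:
M = 7*I*√1318 (M = √(-64582) = 7*I*√1318 ≈ 254.13*I)
M + Q(408, 115 + 118) = 7*I*√1318 + 60 = 60 + 7*I*√1318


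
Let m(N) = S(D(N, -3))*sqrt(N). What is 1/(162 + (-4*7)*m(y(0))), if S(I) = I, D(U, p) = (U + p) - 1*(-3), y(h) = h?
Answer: 1/162 ≈ 0.0061728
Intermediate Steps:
D(U, p) = 3 + U + p (D(U, p) = (U + p) + 3 = 3 + U + p)
m(N) = N**(3/2) (m(N) = (3 + N - 3)*sqrt(N) = N*sqrt(N) = N**(3/2))
1/(162 + (-4*7)*m(y(0))) = 1/(162 + (-4*7)*0**(3/2)) = 1/(162 - 28*0) = 1/(162 + 0) = 1/162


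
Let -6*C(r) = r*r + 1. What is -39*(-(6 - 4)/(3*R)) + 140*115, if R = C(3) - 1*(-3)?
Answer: 32239/2 ≈ 16120.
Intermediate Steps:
C(r) = -⅙ - r²/6 (C(r) = -(r*r + 1)/6 = -(r² + 1)/6 = -(1 + r²)/6 = -⅙ - r²/6)
R = 4/3 (R = (-⅙ - ⅙*3²) - 1*(-3) = (-⅙ - ⅙*9) + 3 = (-⅙ - 3/2) + 3 = -5/3 + 3 = 4/3 ≈ 1.3333)
-39*(-(6 - 4)/(3*R)) + 140*115 = -39/(((4/3)/(6 - 4))*(-3)) + 140*115 = -39/(((4/3)/2)*(-3)) + 16100 = -39/(((½)*(4/3))*(-3)) + 16100 = -39/((⅔)*(-3)) + 16100 = -39/(-2) + 16100 = -39*(-½) + 16100 = 39/2 + 16100 = 32239/2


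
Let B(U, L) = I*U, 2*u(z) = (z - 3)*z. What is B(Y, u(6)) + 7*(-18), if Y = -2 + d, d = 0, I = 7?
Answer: -140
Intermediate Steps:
u(z) = z*(-3 + z)/2 (u(z) = ((z - 3)*z)/2 = ((-3 + z)*z)/2 = (z*(-3 + z))/2 = z*(-3 + z)/2)
Y = -2 (Y = -2 + 0 = -2)
B(U, L) = 7*U
B(Y, u(6)) + 7*(-18) = 7*(-2) + 7*(-18) = -14 - 126 = -140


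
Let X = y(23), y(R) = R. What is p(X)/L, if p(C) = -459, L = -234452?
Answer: 459/234452 ≈ 0.0019578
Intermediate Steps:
X = 23
p(X)/L = -459/(-234452) = -459*(-1/234452) = 459/234452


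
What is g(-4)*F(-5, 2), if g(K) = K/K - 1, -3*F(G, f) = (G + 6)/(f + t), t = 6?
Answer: 0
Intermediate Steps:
F(G, f) = -(6 + G)/(3*(6 + f)) (F(G, f) = -(G + 6)/(3*(f + 6)) = -(6 + G)/(3*(6 + f)))
g(K) = 0 (g(K) = 1 - 1 = 0)
g(-4)*F(-5, 2) = 0*((-6 - 1*(-5))/(3*(6 + 2))) = 0*((⅓)*(-6 + 5)/8) = 0*((⅓)*(⅛)*(-1)) = 0*(-1/24) = 0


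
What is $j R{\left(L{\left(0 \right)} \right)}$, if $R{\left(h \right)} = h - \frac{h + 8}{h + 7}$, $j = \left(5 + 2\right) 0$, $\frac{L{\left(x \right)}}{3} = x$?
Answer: $0$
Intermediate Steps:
$L{\left(x \right)} = 3 x$
$j = 0$ ($j = 7 \cdot 0 = 0$)
$R{\left(h \right)} = h - \frac{8 + h}{7 + h}$
$j R{\left(L{\left(0 \right)} \right)} = 0 \frac{-8 + \left(3 \cdot 0\right)^{2} + 6 \cdot 3 \cdot 0}{7 + 3 \cdot 0} = 0 \frac{-8 + 0^{2} + 6 \cdot 0}{7 + 0} = 0 \frac{-8 + 0 + 0}{7} = 0 \cdot \frac{1}{7} \left(-8\right) = 0 \left(- \frac{8}{7}\right) = 0$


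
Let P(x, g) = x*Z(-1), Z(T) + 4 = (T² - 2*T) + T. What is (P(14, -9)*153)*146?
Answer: -625464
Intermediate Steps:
Z(T) = -4 + T² - T (Z(T) = -4 + ((T² - 2*T) + T) = -4 + (T² - T) = -4 + T² - T)
P(x, g) = -2*x (P(x, g) = x*(-4 + (-1)² - 1*(-1)) = x*(-4 + 1 + 1) = x*(-2) = -2*x)
(P(14, -9)*153)*146 = (-2*14*153)*146 = -28*153*146 = -4284*146 = -625464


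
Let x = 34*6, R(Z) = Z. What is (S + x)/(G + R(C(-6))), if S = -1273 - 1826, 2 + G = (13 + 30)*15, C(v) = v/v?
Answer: -2895/644 ≈ -4.4953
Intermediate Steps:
C(v) = 1
G = 643 (G = -2 + (13 + 30)*15 = -2 + 43*15 = -2 + 645 = 643)
x = 204
S = -3099
(S + x)/(G + R(C(-6))) = (-3099 + 204)/(643 + 1) = -2895/644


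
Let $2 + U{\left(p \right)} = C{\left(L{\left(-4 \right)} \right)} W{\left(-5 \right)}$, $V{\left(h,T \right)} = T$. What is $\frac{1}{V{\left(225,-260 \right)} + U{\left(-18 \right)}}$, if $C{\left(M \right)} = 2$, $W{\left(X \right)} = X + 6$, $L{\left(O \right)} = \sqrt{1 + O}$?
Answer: $- \frac{1}{260} \approx -0.0038462$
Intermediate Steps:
$W{\left(X \right)} = 6 + X$
$U{\left(p \right)} = 0$ ($U{\left(p \right)} = -2 + 2 \left(6 - 5\right) = -2 + 2 \cdot 1 = -2 + 2 = 0$)
$\frac{1}{V{\left(225,-260 \right)} + U{\left(-18 \right)}} = \frac{1}{-260 + 0} = \frac{1}{-260} = - \frac{1}{260}$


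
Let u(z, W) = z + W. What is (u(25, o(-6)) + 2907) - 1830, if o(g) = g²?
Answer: 1138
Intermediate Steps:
u(z, W) = W + z
(u(25, o(-6)) + 2907) - 1830 = (((-6)² + 25) + 2907) - 1830 = ((36 + 25) + 2907) - 1830 = (61 + 2907) - 1830 = 2968 - 1830 = 1138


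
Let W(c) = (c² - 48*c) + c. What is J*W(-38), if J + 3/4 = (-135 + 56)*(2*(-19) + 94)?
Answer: -28583885/2 ≈ -1.4292e+7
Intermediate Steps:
W(c) = c² - 47*c
J = -17699/4 (J = -¾ + (-135 + 56)*(2*(-19) + 94) = -¾ - 79*(-38 + 94) = -¾ - 79*56 = -¾ - 4424 = -17699/4 ≈ -4424.8)
J*W(-38) = -(-336281)*(-47 - 38)/2 = -(-336281)*(-85)/2 = -17699/4*3230 = -28583885/2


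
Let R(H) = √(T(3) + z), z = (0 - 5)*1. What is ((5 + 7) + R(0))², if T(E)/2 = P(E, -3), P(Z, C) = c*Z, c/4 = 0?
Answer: (12 + I*√5)² ≈ 139.0 + 53.666*I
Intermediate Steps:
c = 0 (c = 4*0 = 0)
P(Z, C) = 0 (P(Z, C) = 0*Z = 0)
T(E) = 0 (T(E) = 2*0 = 0)
z = -5 (z = -5*1 = -5)
R(H) = I*√5 (R(H) = √(0 - 5) = √(-5) = I*√5)
((5 + 7) + R(0))² = ((5 + 7) + I*√5)² = (12 + I*√5)²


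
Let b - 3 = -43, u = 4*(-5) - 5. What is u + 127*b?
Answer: -5105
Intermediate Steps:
u = -25 (u = -20 - 5 = -25)
b = -40 (b = 3 - 43 = -40)
u + 127*b = -25 + 127*(-40) = -25 - 5080 = -5105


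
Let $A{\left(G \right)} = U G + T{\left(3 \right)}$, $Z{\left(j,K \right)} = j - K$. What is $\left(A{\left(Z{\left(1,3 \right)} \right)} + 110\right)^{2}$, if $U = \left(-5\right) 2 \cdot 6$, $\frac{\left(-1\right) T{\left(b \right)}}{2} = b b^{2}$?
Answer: $30976$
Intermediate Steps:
$T{\left(b \right)} = - 2 b^{3}$ ($T{\left(b \right)} = - 2 b b^{2} = - 2 b^{3}$)
$U = -60$ ($U = \left(-10\right) 6 = -60$)
$A{\left(G \right)} = -54 - 60 G$ ($A{\left(G \right)} = - 60 G - 2 \cdot 3^{3} = - 60 G - 54 = -54 - 60 G$)
$\left(A{\left(Z{\left(1,3 \right)} \right)} + 110\right)^{2} = \left(\left(-54 - 60 \left(1 - 3\right)\right) + 110\right)^{2} = \left(\left(-54 - -120\right) + 110\right)^{2} = \left(\left(-54 + 120\right) + 110\right)^{2} = \left(66 + 110\right)^{2} = 176^{2} = 30976$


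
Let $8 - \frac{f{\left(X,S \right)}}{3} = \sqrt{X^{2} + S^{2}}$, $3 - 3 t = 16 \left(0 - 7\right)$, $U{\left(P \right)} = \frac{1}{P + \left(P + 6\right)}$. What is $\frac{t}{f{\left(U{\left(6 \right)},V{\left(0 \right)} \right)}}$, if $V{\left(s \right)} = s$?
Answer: $\frac{230}{143} \approx 1.6084$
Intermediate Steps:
$U{\left(P \right)} = \frac{1}{6 + 2 P}$ ($U{\left(P \right)} = \frac{1}{P + \left(6 + P\right)} = \frac{1}{6 + 2 P}$)
$t = \frac{115}{3}$ ($t = 1 - \frac{16 \left(0 - 7\right)}{3} = 1 - \frac{16 \left(-7\right)}{3} = 1 - - \frac{112}{3} = 1 + \frac{112}{3} = \frac{115}{3} \approx 38.333$)
$f{\left(X,S \right)} = 24 - 3 \sqrt{S^{2} + X^{2}}$ ($f{\left(X,S \right)} = 24 - 3 \sqrt{X^{2} + S^{2}} = 24 - 3 \sqrt{S^{2} + X^{2}}$)
$\frac{t}{f{\left(U{\left(6 \right)},V{\left(0 \right)} \right)}} = \frac{115}{3 \left(24 - 3 \sqrt{0^{2} + \left(\frac{1}{2 \left(3 + 6\right)}\right)^{2}}\right)} = \frac{115}{3 \left(24 - 3 \sqrt{0 + \left(\frac{1}{2 \cdot 9}\right)^{2}}\right)} = \frac{115}{3 \left(24 - 3 \sqrt{0 + \left(\frac{1}{2} \cdot \frac{1}{9}\right)^{2}}\right)} = \frac{115}{3 \left(24 - 3 \sqrt{0 + \left(\frac{1}{18}\right)^{2}}\right)} = \frac{115}{3 \left(24 - 3 \sqrt{0 + \frac{1}{324}}\right)} = \frac{115}{3 \left(24 - \frac{3}{18}\right)} = \frac{115}{3 \left(24 - \frac{1}{6}\right)} = \frac{115}{3 \cdot \frac{143}{6}} = \frac{115}{3} \cdot \frac{6}{143} = \frac{230}{143}$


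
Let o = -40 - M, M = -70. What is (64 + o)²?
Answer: 8836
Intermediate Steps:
o = 30 (o = -40 - 1*(-70) = -40 + 70 = 30)
(64 + o)² = (64 + 30)² = 94² = 8836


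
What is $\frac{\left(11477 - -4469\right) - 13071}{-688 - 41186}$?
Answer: $- \frac{2875}{41874} \approx -0.068658$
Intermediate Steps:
$\frac{\left(11477 - -4469\right) - 13071}{-688 - 41186} = \frac{\left(11477 + 4469\right) - 13071}{-41874} = \left(15946 - 13071\right) \left(- \frac{1}{41874}\right) = 2875 \left(- \frac{1}{41874}\right) = - \frac{2875}{41874}$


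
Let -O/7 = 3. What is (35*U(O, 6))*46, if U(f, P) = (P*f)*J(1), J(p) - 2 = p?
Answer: -608580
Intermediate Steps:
O = -21 (O = -7*3 = -21)
J(p) = 2 + p
U(f, P) = 3*P*f (U(f, P) = (P*f)*(2 + 1) = (P*f)*3 = 3*P*f)
(35*U(O, 6))*46 = (35*(3*6*(-21)))*46 = (35*(-378))*46 = -13230*46 = -608580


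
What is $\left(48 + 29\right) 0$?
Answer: $0$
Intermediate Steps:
$\left(48 + 29\right) 0 = 77 \cdot 0 = 0$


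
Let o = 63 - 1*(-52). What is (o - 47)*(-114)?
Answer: -7752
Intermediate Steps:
o = 115 (o = 63 + 52 = 115)
(o - 47)*(-114) = (115 - 47)*(-114) = 68*(-114) = -7752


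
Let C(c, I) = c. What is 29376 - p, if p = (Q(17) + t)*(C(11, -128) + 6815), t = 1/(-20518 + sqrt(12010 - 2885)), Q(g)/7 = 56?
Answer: -1114085947844916/420979199 + 34130*sqrt(365)/420979199 ≈ -2.6464e+6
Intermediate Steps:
Q(g) = 392 (Q(g) = 7*56 = 392)
t = 1/(-20518 + 5*sqrt(365)) (t = 1/(-20518 + sqrt(9125)) = 1/(-20518 + 5*sqrt(365)) ≈ -4.8966e-5)
p = 1126452632794740/420979199 - 34130*sqrt(365)/420979199 (p = (392 + (-20518/420979199 - 5*sqrt(365)/420979199))*(11 + 6815) = (165023825490/420979199 - 5*sqrt(365)/420979199)*6826 = 1126452632794740/420979199 - 34130*sqrt(365)/420979199 ≈ 2.6758e+6)
29376 - p = 29376 - (1126452632794740/420979199 - 34130*sqrt(365)/420979199) = 29376 + (-1126452632794740/420979199 + 34130*sqrt(365)/420979199) = -1114085947844916/420979199 + 34130*sqrt(365)/420979199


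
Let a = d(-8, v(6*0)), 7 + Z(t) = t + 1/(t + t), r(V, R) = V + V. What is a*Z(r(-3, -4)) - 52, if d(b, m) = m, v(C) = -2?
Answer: -155/6 ≈ -25.833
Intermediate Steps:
r(V, R) = 2*V
Z(t) = -7 + t + 1/(2*t) (Z(t) = -7 + (t + 1/(t + t)) = -7 + (t + 1/(2*t)) = -7 + t + 1/(2*t))
a = -2
a*Z(r(-3, -4)) - 52 = -2*(-7 + 2*(-3) + 1/(2*((2*(-3))))) - 52 = -2*(-7 - 6 + (½)/(-6)) - 52 = -2*(-7 - 6 + (½)*(-⅙)) - 52 = -2*(-7 - 6 - 1/12) - 52 = -2*(-157/12) - 52 = 157/6 - 52 = -155/6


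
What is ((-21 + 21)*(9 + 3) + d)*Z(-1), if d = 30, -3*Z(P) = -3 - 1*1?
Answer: 40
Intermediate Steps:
Z(P) = 4/3 (Z(P) = -(-3 - 1*1)/3 = -(-3 - 1)/3 = -⅓*(-4) = 4/3)
((-21 + 21)*(9 + 3) + d)*Z(-1) = ((-21 + 21)*(9 + 3) + 30)*(4/3) = (0*12 + 30)*(4/3) = (0 + 30)*(4/3) = 30*(4/3) = 40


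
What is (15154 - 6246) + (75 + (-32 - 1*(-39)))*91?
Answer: 16370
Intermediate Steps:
(15154 - 6246) + (75 + (-32 - 1*(-39)))*91 = 8908 + (75 + (-32 + 39))*91 = 8908 + (75 + 7)*91 = 8908 + 82*91 = 8908 + 7462 = 16370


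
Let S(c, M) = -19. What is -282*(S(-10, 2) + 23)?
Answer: -1128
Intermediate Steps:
-282*(S(-10, 2) + 23) = -282*(-19 + 23) = -282*4 = -1128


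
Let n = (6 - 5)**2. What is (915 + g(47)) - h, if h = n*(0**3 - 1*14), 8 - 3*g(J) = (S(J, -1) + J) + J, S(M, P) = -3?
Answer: 2704/3 ≈ 901.33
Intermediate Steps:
n = 1 (n = 1**2 = 1)
g(J) = 11/3 - 2*J/3 (g(J) = 8/3 - ((-3 + J) + J)/3 = 8/3 - (-3 + 2*J)/3 = 8/3 + (1 - 2*J/3) = 11/3 - 2*J/3)
h = -14 (h = 1*(0**3 - 1*14) = 1*(0 - 14) = 1*(-14) = -14)
(915 + g(47)) - h = (915 + (11/3 - 2/3*47)) - 1*(-14) = (915 + (11/3 - 94/3)) + 14 = (915 - 83/3) + 14 = 2662/3 + 14 = 2704/3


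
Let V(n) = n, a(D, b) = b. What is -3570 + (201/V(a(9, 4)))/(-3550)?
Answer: -50694201/14200 ≈ -3570.0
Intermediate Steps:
-3570 + (201/V(a(9, 4)))/(-3550) = -3570 + (201/4)/(-3550) = -3570 + (201*(¼))*(-1/3550) = -3570 + (201/4)*(-1/3550) = -3570 - 201/14200 = -50694201/14200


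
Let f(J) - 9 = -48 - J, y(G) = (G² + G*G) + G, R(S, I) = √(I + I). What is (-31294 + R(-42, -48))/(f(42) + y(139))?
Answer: -15647/19350 + I*√6/9675 ≈ -0.80863 + 0.00025318*I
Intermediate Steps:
R(S, I) = √2*√I (R(S, I) = √(2*I) = √2*√I)
y(G) = G + 2*G² (y(G) = (G² + G²) + G = 2*G² + G = G + 2*G²)
f(J) = -39 - J (f(J) = 9 + (-48 - J) = -39 - J)
(-31294 + R(-42, -48))/(f(42) + y(139)) = (-31294 + √2*√(-48))/((-39 - 1*42) + 139*(1 + 2*139)) = (-31294 + √2*(4*I*√3))/((-39 - 42) + 139*(1 + 278)) = (-31294 + 4*I*√6)/(-81 + 139*279) = (-31294 + 4*I*√6)/(-81 + 38781) = (-31294 + 4*I*√6)/38700 = (-31294 + 4*I*√6)*(1/38700) = -15647/19350 + I*√6/9675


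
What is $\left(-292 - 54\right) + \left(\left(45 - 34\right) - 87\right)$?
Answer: $-422$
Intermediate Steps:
$\left(-292 - 54\right) + \left(\left(45 - 34\right) - 87\right) = -346 + \left(11 - 87\right) = -346 - 76 = -422$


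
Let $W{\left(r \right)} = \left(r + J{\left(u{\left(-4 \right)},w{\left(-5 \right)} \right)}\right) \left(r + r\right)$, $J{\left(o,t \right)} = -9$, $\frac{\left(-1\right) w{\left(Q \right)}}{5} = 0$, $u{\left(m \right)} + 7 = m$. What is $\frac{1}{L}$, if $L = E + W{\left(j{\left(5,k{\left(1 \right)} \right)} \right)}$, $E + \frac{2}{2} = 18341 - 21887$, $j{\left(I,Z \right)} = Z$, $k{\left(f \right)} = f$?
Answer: $- \frac{1}{3563} \approx -0.00028066$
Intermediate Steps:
$u{\left(m \right)} = -7 + m$
$w{\left(Q \right)} = 0$ ($w{\left(Q \right)} = \left(-5\right) 0 = 0$)
$W{\left(r \right)} = 2 r \left(-9 + r\right)$ ($W{\left(r \right)} = \left(r - 9\right) \left(r + r\right) = \left(-9 + r\right) 2 r = 2 r \left(-9 + r\right)$)
$E = -3547$ ($E = -1 + \left(18341 - 21887\right) = -1 - 3546 = -3547$)
$L = -3563$ ($L = -3547 + 2 \cdot 1 \left(-9 + 1\right) = -3547 + 2 \cdot 1 \left(-8\right) = -3547 - 16 = -3563$)
$\frac{1}{L} = \frac{1}{-3563} = - \frac{1}{3563}$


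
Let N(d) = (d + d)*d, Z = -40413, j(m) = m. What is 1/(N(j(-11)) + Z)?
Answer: -1/40171 ≈ -2.4894e-5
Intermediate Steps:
N(d) = 2*d² (N(d) = (2*d)*d = 2*d²)
1/(N(j(-11)) + Z) = 1/(2*(-11)² - 40413) = 1/(2*121 - 40413) = 1/(242 - 40413) = 1/(-40171) = -1/40171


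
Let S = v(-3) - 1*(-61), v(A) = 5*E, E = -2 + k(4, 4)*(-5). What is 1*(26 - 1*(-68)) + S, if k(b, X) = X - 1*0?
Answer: 45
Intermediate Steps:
k(b, X) = X (k(b, X) = X + 0 = X)
E = -22 (E = -2 + 4*(-5) = -2 - 20 = -22)
v(A) = -110 (v(A) = 5*(-22) = -110)
S = -49 (S = -110 - 1*(-61) = -110 + 61 = -49)
1*(26 - 1*(-68)) + S = 1*(26 - 1*(-68)) - 49 = 1*(26 + 68) - 49 = 1*94 - 49 = 94 - 49 = 45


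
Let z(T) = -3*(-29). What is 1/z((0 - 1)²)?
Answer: 1/87 ≈ 0.011494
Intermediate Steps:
z(T) = 87
1/z((0 - 1)²) = 1/87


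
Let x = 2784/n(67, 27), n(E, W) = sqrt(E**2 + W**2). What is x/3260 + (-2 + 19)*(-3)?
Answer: -51 + 348*sqrt(5218)/2126335 ≈ -50.988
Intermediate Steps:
x = 1392*sqrt(5218)/2609 (x = 2784/(sqrt(67**2 + 27**2)) = 2784/(sqrt(4489 + 729)) = 2784/(sqrt(5218)) = 2784*(sqrt(5218)/5218) = 1392*sqrt(5218)/2609 ≈ 38.540)
x/3260 + (-2 + 19)*(-3) = (1392*sqrt(5218)/2609)/3260 + (-2 + 19)*(-3) = (1392*sqrt(5218)/2609)*(1/3260) + 17*(-3) = 348*sqrt(5218)/2126335 - 51 = -51 + 348*sqrt(5218)/2126335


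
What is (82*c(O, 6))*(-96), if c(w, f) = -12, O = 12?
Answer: 94464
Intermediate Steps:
(82*c(O, 6))*(-96) = (82*(-12))*(-96) = -984*(-96) = 94464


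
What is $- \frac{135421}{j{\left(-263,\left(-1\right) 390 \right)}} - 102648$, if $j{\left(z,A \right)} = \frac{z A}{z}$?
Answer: $- \frac{3069023}{30} \approx -1.023 \cdot 10^{5}$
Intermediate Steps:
$j{\left(z,A \right)} = A$ ($j{\left(z,A \right)} = \frac{A z}{z} = A$)
$- \frac{135421}{j{\left(-263,\left(-1\right) 390 \right)}} - 102648 = - \frac{135421}{\left(-1\right) 390} - 102648 = - \frac{135421}{-390} - 102648 = \left(-135421\right) \left(- \frac{1}{390}\right) - 102648 = \frac{10417}{30} - 102648 = - \frac{3069023}{30}$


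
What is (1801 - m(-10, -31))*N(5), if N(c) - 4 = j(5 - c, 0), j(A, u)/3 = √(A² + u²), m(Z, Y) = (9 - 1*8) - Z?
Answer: 7160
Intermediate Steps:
m(Z, Y) = 1 - Z (m(Z, Y) = (9 - 8) - Z = 1 - Z)
j(A, u) = 3*√(A² + u²)
N(c) = 4 + 3*√((5 - c)²) (N(c) = 4 + 3*√((5 - c)² + 0²) = 4 + 3*√((5 - c)² + 0) = 4 + 3*√((5 - c)²))
(1801 - m(-10, -31))*N(5) = (1801 - (1 - 1*(-10)))*(4 + 3*√((-5 + 5)²)) = (1801 - (1 + 10))*(4 + 3*√(0²)) = (1801 - 1*11)*(4 + 3*√0) = (1801 - 11)*(4 + 3*0) = 1790*(4 + 0) = 1790*4 = 7160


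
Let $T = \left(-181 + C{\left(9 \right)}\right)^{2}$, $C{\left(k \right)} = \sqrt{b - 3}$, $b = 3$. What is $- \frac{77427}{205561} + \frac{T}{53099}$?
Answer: $\frac{2623087648}{10915083539} \approx 0.24032$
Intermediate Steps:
$C{\left(k \right)} = 0$ ($C{\left(k \right)} = \sqrt{3 - 3} = \sqrt{0} = 0$)
$T = 32761$ ($T = \left(-181 + 0\right)^{2} = \left(-181\right)^{2} = 32761$)
$- \frac{77427}{205561} + \frac{T}{53099} = - \frac{77427}{205561} + \frac{32761}{53099} = \frac{2623087648}{10915083539}$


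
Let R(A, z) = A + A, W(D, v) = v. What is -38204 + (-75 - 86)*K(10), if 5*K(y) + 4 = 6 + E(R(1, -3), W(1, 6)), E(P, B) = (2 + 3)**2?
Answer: -195367/5 ≈ -39073.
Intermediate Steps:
R(A, z) = 2*A
E(P, B) = 25 (E(P, B) = 5**2 = 25)
K(y) = 27/5 (K(y) = -4/5 + (6 + 25)/5 = -4/5 + (1/5)*31 = -4/5 + 31/5 = 27/5)
-38204 + (-75 - 86)*K(10) = -38204 + (-75 - 86)*(27/5) = -38204 - 161*27/5 = -38204 - 4347/5 = -195367/5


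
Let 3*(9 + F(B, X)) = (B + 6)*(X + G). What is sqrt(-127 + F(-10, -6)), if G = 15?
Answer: 2*I*sqrt(37) ≈ 12.166*I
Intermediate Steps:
F(B, X) = -9 + (6 + B)*(15 + X)/3 (F(B, X) = -9 + ((B + 6)*(X + 15))/3 = -9 + ((6 + B)*(15 + X))/3 = -9 + (6 + B)*(15 + X)/3)
sqrt(-127 + F(-10, -6)) = sqrt(-127 + (21 + 2*(-6) + 5*(-10) + (1/3)*(-10)*(-6))) = sqrt(-127 + (21 - 12 - 50 + 20)) = sqrt(-127 - 21) = sqrt(-148) = 2*I*sqrt(37)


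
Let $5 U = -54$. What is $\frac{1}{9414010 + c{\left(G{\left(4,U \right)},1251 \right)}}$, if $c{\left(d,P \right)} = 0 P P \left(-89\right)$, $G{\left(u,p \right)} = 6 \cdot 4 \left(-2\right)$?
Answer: $\frac{1}{9414010} \approx 1.0622 \cdot 10^{-7}$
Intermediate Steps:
$U = - \frac{54}{5}$ ($U = \frac{1}{5} \left(-54\right) = - \frac{54}{5} \approx -10.8$)
$G{\left(u,p \right)} = -48$ ($G{\left(u,p \right)} = 24 \left(-2\right) = -48$)
$c{\left(d,P \right)} = 0$ ($c{\left(d,P \right)} = 0 P \left(-89\right) = 0 \left(-89\right) = 0$)
$\frac{1}{9414010 + c{\left(G{\left(4,U \right)},1251 \right)}} = \frac{1}{9414010 + 0} = \frac{1}{9414010}$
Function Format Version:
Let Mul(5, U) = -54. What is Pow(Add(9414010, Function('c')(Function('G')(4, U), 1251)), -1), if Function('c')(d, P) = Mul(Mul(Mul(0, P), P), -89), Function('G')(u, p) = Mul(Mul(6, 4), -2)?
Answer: Rational(1, 9414010) ≈ 1.0622e-7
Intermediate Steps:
U = Rational(-54, 5) (U = Mul(Rational(1, 5), -54) = Rational(-54, 5) ≈ -10.800)
Function('G')(u, p) = -48 (Function('G')(u, p) = Mul(24, -2) = -48)
Function('c')(d, P) = 0 (Function('c')(d, P) = Mul(Mul(0, P), -89) = Mul(0, -89) = 0)
Pow(Add(9414010, Function('c')(Function('G')(4, U), 1251)), -1) = Pow(Add(9414010, 0), -1) = Pow(9414010, -1) = Rational(1, 9414010)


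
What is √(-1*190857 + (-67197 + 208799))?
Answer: I*√49255 ≈ 221.93*I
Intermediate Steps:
√(-1*190857 + (-67197 + 208799)) = √(-190857 + 141602) = √(-49255) = I*√49255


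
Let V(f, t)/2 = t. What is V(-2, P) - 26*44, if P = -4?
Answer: -1152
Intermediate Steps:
V(f, t) = 2*t
V(-2, P) - 26*44 = 2*(-4) - 26*44 = -8 - 1144 = -1152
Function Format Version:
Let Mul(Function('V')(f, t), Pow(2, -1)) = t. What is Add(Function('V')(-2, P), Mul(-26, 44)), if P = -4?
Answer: -1152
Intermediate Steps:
Function('V')(f, t) = Mul(2, t)
Add(Function('V')(-2, P), Mul(-26, 44)) = Add(Mul(2, -4), Mul(-26, 44)) = Add(-8, -1144) = -1152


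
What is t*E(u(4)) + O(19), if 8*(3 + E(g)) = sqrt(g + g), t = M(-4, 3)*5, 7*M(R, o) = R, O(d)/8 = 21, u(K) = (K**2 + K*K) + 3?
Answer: 1236/7 - 5*sqrt(70)/14 ≈ 173.58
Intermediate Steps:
u(K) = 3 + 2*K**2 (u(K) = (K**2 + K**2) + 3 = 2*K**2 + 3 = 3 + 2*K**2)
O(d) = 168 (O(d) = 8*21 = 168)
M(R, o) = R/7
t = -20/7 (t = ((1/7)*(-4))*5 = -4/7*5 = -20/7 ≈ -2.8571)
E(g) = -3 + sqrt(2)*sqrt(g)/8 (E(g) = -3 + sqrt(g + g)/8 = -3 + sqrt(2*g)/8 = -3 + (sqrt(2)*sqrt(g))/8 = -3 + sqrt(2)*sqrt(g)/8)
t*E(u(4)) + O(19) = -20*(-3 + sqrt(2)*sqrt(3 + 2*4**2)/8)/7 + 168 = -20*(-3 + sqrt(2)*sqrt(3 + 2*16)/8)/7 + 168 = -20*(-3 + sqrt(2)*sqrt(3 + 32)/8)/7 + 168 = -20*(-3 + sqrt(2)*sqrt(35)/8)/7 + 168 = -20*(-3 + sqrt(70)/8)/7 + 168 = (60/7 - 5*sqrt(70)/14) + 168 = 1236/7 - 5*sqrt(70)/14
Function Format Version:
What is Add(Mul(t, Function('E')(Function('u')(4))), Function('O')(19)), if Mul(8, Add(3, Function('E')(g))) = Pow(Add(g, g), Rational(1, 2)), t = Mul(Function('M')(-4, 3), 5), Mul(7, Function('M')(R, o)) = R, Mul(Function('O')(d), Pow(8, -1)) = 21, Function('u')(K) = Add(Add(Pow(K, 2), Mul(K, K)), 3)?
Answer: Add(Rational(1236, 7), Mul(Rational(-5, 14), Pow(70, Rational(1, 2)))) ≈ 173.58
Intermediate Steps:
Function('u')(K) = Add(3, Mul(2, Pow(K, 2))) (Function('u')(K) = Add(Add(Pow(K, 2), Pow(K, 2)), 3) = Add(Mul(2, Pow(K, 2)), 3) = Add(3, Mul(2, Pow(K, 2))))
Function('O')(d) = 168 (Function('O')(d) = Mul(8, 21) = 168)
Function('M')(R, o) = Mul(Rational(1, 7), R)
t = Rational(-20, 7) (t = Mul(Mul(Rational(1, 7), -4), 5) = Mul(Rational(-4, 7), 5) = Rational(-20, 7) ≈ -2.8571)
Function('E')(g) = Add(-3, Mul(Rational(1, 8), Pow(2, Rational(1, 2)), Pow(g, Rational(1, 2)))) (Function('E')(g) = Add(-3, Mul(Rational(1, 8), Pow(Add(g, g), Rational(1, 2)))) = Add(-3, Mul(Rational(1, 8), Pow(Mul(2, g), Rational(1, 2)))) = Add(-3, Mul(Rational(1, 8), Mul(Pow(2, Rational(1, 2)), Pow(g, Rational(1, 2))))) = Add(-3, Mul(Rational(1, 8), Pow(2, Rational(1, 2)), Pow(g, Rational(1, 2)))))
Add(Mul(t, Function('E')(Function('u')(4))), Function('O')(19)) = Add(Mul(Rational(-20, 7), Add(-3, Mul(Rational(1, 8), Pow(2, Rational(1, 2)), Pow(Add(3, Mul(2, Pow(4, 2))), Rational(1, 2))))), 168) = Add(Mul(Rational(-20, 7), Add(-3, Mul(Rational(1, 8), Pow(2, Rational(1, 2)), Pow(Add(3, Mul(2, 16)), Rational(1, 2))))), 168) = Add(Mul(Rational(-20, 7), Add(-3, Mul(Rational(1, 8), Pow(2, Rational(1, 2)), Pow(Add(3, 32), Rational(1, 2))))), 168) = Add(Mul(Rational(-20, 7), Add(-3, Mul(Rational(1, 8), Pow(2, Rational(1, 2)), Pow(35, Rational(1, 2))))), 168) = Add(Mul(Rational(-20, 7), Add(-3, Mul(Rational(1, 8), Pow(70, Rational(1, 2))))), 168) = Add(Add(Rational(60, 7), Mul(Rational(-5, 14), Pow(70, Rational(1, 2)))), 168) = Add(Rational(1236, 7), Mul(Rational(-5, 14), Pow(70, Rational(1, 2))))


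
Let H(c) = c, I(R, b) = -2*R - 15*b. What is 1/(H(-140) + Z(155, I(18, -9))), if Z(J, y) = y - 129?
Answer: -1/170 ≈ -0.0058824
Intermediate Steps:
I(R, b) = -15*b - 2*R
Z(J, y) = -129 + y
1/(H(-140) + Z(155, I(18, -9))) = 1/(-140 + (-129 + (-15*(-9) - 2*18))) = 1/(-140 + (-129 + (135 - 36))) = 1/(-140 + (-129 + 99)) = 1/(-140 - 30) = 1/(-170) = -1/170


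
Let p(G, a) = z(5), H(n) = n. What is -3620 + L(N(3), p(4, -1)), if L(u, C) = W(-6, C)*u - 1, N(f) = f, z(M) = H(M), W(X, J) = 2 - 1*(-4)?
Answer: -3603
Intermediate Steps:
W(X, J) = 6 (W(X, J) = 2 + 4 = 6)
z(M) = M
p(G, a) = 5
L(u, C) = -1 + 6*u (L(u, C) = 6*u - 1 = -1 + 6*u)
-3620 + L(N(3), p(4, -1)) = -3620 + (-1 + 6*3) = -3620 + (-1 + 18) = -3620 + 17 = -3603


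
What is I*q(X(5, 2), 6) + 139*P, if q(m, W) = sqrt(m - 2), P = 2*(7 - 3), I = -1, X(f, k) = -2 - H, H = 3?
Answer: 1112 - I*sqrt(7) ≈ 1112.0 - 2.6458*I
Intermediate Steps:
X(f, k) = -5 (X(f, k) = -2 - 1*3 = -2 - 3 = -5)
P = 8 (P = 2*4 = 8)
q(m, W) = sqrt(-2 + m)
I*q(X(5, 2), 6) + 139*P = -sqrt(-2 - 5) + 139*8 = -sqrt(-7) + 1112 = -I*sqrt(7) + 1112 = 1112 - I*sqrt(7)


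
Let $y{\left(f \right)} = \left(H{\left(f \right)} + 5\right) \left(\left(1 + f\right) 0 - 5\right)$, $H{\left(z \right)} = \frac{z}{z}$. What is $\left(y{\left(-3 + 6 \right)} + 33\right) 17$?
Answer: $51$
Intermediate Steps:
$H{\left(z \right)} = 1$
$y{\left(f \right)} = -30$ ($y{\left(f \right)} = \left(1 + 5\right) \left(\left(1 + f\right) 0 - 5\right) = 6 \left(0 - 5\right) = 6 \left(-5\right) = -30$)
$\left(y{\left(-3 + 6 \right)} + 33\right) 17 = \left(-30 + 33\right) 17 = 3 \cdot 17 = 51$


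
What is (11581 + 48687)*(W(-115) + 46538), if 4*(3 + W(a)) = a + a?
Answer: 2801105970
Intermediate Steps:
W(a) = -3 + a/2 (W(a) = -3 + (a + a)/4 = -3 + (2*a)/4 = -3 + a/2)
(11581 + 48687)*(W(-115) + 46538) = (11581 + 48687)*((-3 + (1/2)*(-115)) + 46538) = 60268*((-3 - 115/2) + 46538) = 60268*(-121/2 + 46538) = 60268*(92955/2) = 2801105970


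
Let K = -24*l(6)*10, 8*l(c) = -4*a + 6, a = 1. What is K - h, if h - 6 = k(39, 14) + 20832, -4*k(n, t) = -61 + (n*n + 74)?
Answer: -41029/2 ≈ -20515.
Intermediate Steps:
k(n, t) = -13/4 - n²/4 (k(n, t) = -(-61 + (n*n + 74))/4 = -(-61 + (n² + 74))/4 = -(-61 + (74 + n²))/4 = -(13 + n²)/4 = -13/4 - n²/4)
l(c) = ¼ (l(c) = (-4*1 + 6)/8 = (-4 + 6)/8 = (⅛)*2 = ¼)
K = -60 (K = -24*¼*10 = -6*10 = -60)
h = 40909/2 (h = 6 + ((-13/4 - ¼*39²) + 20832) = 6 + ((-13/4 - ¼*1521) + 20832) = 6 + ((-13/4 - 1521/4) + 20832) = 6 + (-767/2 + 20832) = 6 + 40897/2 = 40909/2 ≈ 20455.)
K - h = -60 - 1*40909/2 = -60 - 40909/2 = -41029/2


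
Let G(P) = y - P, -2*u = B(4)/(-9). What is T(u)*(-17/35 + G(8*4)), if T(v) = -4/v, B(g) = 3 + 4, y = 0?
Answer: 81864/245 ≈ 334.14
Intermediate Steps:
B(g) = 7
u = 7/18 (u = -7/(2*(-9)) = -7*(-1)/(2*9) = -½*(-7/9) = 7/18 ≈ 0.38889)
G(P) = -P (G(P) = 0 - P = -P)
T(u)*(-17/35 + G(8*4)) = (-4/7/18)*(-17/35 - 8*4) = (-4*18/7)*(-17*1/35 - 1*32) = -72*(-17/35 - 32)/7 = -72/7*(-1137/35) = 81864/245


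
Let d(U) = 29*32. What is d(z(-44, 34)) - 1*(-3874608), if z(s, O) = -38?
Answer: 3875536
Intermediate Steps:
d(U) = 928
d(z(-44, 34)) - 1*(-3874608) = 928 - 1*(-3874608) = 928 + 3874608 = 3875536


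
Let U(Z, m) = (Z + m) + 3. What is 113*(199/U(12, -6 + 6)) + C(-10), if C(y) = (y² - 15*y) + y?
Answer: 26087/15 ≈ 1739.1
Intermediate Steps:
U(Z, m) = 3 + Z + m
C(y) = y² - 14*y
113*(199/U(12, -6 + 6)) + C(-10) = 113*(199/(3 + 12 + (-6 + 6))) - 10*(-14 - 10) = 113*(199/(3 + 12 + 0)) - 10*(-24) = 113*(199/15) + 240 = 22487/15 + 240 = 26087/15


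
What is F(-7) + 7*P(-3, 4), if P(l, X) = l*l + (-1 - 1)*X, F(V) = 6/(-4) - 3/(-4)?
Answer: 25/4 ≈ 6.2500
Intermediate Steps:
F(V) = -¾ (F(V) = 6*(-¼) - 3*(-¼) = -3/2 + ¾ = -¾)
P(l, X) = l² - 2*X
F(-7) + 7*P(-3, 4) = -¾ + 7*((-3)² - 2*4) = -¾ + 7*(9 - 8) = -¾ + 7*1 = -¾ + 7 = 25/4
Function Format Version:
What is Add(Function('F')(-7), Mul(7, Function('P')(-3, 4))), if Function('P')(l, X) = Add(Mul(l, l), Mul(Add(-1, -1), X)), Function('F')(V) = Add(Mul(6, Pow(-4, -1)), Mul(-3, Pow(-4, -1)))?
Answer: Rational(25, 4) ≈ 6.2500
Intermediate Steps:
Function('F')(V) = Rational(-3, 4) (Function('F')(V) = Add(Mul(6, Rational(-1, 4)), Mul(-3, Rational(-1, 4))) = Add(Rational(-3, 2), Rational(3, 4)) = Rational(-3, 4))
Function('P')(l, X) = Add(Pow(l, 2), Mul(-2, X))
Add(Function('F')(-7), Mul(7, Function('P')(-3, 4))) = Add(Rational(-3, 4), Mul(7, Add(Pow(-3, 2), Mul(-2, 4)))) = Add(Rational(-3, 4), Mul(7, Add(9, -8))) = Add(Rational(-3, 4), Mul(7, 1)) = Add(Rational(-3, 4), 7) = Rational(25, 4)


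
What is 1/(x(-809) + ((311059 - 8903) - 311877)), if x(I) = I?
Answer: -1/10530 ≈ -9.4967e-5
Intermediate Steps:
1/(x(-809) + ((311059 - 8903) - 311877)) = 1/(-809 + ((311059 - 8903) - 311877)) = 1/(-809 + (302156 - 311877)) = 1/(-809 - 9721) = 1/(-10530) = -1/10530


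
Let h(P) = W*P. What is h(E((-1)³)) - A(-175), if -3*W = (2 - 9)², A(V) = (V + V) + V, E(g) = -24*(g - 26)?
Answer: -10059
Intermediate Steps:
E(g) = 624 - 24*g (E(g) = -24*(-26 + g) = 624 - 24*g)
A(V) = 3*V (A(V) = 2*V + V = 3*V)
W = -49/3 (W = -(2 - 9)²/3 = -⅓*(-7)² = -⅓*49 = -49/3 ≈ -16.333)
h(P) = -49*P/3
h(E((-1)³)) - A(-175) = -49*(624 - 24*(-1)³)/3 - 3*(-175) = -49*(624 - 24*(-1))/3 - 1*(-525) = -49*(624 + 24)/3 + 525 = -49/3*648 + 525 = -10584 + 525 = -10059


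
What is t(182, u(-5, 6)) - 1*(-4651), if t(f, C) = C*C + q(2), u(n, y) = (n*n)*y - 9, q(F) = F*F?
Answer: 24536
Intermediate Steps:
q(F) = F**2
u(n, y) = -9 + y*n**2 (u(n, y) = n**2*y - 9 = y*n**2 - 9 = -9 + y*n**2)
t(f, C) = 4 + C**2 (t(f, C) = C*C + 2**2 = C**2 + 4 = 4 + C**2)
t(182, u(-5, 6)) - 1*(-4651) = (4 + (-9 + 6*(-5)**2)**2) - 1*(-4651) = (4 + (-9 + 6*25)**2) + 4651 = (4 + (-9 + 150)**2) + 4651 = (4 + 141**2) + 4651 = (4 + 19881) + 4651 = 19885 + 4651 = 24536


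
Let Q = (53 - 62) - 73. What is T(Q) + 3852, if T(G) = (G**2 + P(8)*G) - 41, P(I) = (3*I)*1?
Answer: 8567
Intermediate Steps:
Q = -82 (Q = -9 - 73 = -82)
P(I) = 3*I
T(G) = -41 + G**2 + 24*G (T(G) = (G**2 + (3*8)*G) - 41 = (G**2 + 24*G) - 41 = -41 + G**2 + 24*G)
T(Q) + 3852 = (-41 + (-82)**2 + 24*(-82)) + 3852 = (-41 + 6724 - 1968) + 3852 = 4715 + 3852 = 8567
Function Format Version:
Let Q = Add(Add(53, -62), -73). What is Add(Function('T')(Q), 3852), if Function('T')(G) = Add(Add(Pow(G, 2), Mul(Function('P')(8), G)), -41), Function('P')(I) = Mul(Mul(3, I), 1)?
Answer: 8567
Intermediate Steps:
Q = -82 (Q = Add(-9, -73) = -82)
Function('P')(I) = Mul(3, I)
Function('T')(G) = Add(-41, Pow(G, 2), Mul(24, G)) (Function('T')(G) = Add(Add(Pow(G, 2), Mul(Mul(3, 8), G)), -41) = Add(Add(Pow(G, 2), Mul(24, G)), -41) = Add(-41, Pow(G, 2), Mul(24, G)))
Add(Function('T')(Q), 3852) = Add(Add(-41, Pow(-82, 2), Mul(24, -82)), 3852) = Add(Add(-41, 6724, -1968), 3852) = Add(4715, 3852) = 8567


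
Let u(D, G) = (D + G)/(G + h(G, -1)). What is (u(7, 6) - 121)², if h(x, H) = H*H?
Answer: 695556/49 ≈ 14195.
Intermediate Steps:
h(x, H) = H²
u(D, G) = (D + G)/(1 + G) (u(D, G) = (D + G)/(G + (-1)²) = (D + G)/(G + 1) = (D + G)/(1 + G))
(u(7, 6) - 121)² = ((7 + 6)/(1 + 6) - 121)² = (13/7 - 121)² = (-834/7)² = 695556/49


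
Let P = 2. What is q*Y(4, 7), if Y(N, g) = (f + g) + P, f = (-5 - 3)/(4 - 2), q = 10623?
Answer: 53115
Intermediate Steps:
f = -4 (f = -8/2 = -8*1/2 = -4)
Y(N, g) = -2 + g (Y(N, g) = (-4 + g) + 2 = -2 + g)
q*Y(4, 7) = 10623*(-2 + 7) = 10623*5 = 53115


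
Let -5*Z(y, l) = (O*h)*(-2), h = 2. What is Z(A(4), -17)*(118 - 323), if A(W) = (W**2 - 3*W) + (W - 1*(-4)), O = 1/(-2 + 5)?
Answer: -164/3 ≈ -54.667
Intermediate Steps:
O = 1/3 ≈ 0.33333
A(W) = 4 + W**2 - 2*W (A(W) = (W**2 - 3*W) + (W + 4) = (W**2 - 3*W) + (4 + W) = 4 + W**2 - 2*W)
Z(y, l) = 4/15 (Z(y, l) = -(1/3)*2*(-2)/5 = -2*(-2)/15 = -1/5*(-4/3) = 4/15)
Z(A(4), -17)*(118 - 323) = 4*(118 - 323)/15 = (4/15)*(-205) = -164/3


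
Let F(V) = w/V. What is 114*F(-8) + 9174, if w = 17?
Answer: 35727/4 ≈ 8931.8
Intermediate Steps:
F(V) = 17/V
114*F(-8) + 9174 = 114*(17/(-8)) + 9174 = 114*(17*(-⅛)) + 9174 = 114*(-17/8) + 9174 = -969/4 + 9174 = 35727/4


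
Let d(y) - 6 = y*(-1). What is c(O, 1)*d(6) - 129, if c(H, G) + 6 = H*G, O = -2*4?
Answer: -129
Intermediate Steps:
O = -8
d(y) = 6 - y (d(y) = 6 + y*(-1) = 6 - y)
c(H, G) = -6 + G*H (c(H, G) = -6 + H*G = -6 + G*H)
c(O, 1)*d(6) - 129 = (-6 + 1*(-8))*(6 - 1*6) - 129 = (-6 - 8)*(6 - 6) - 129 = -14*0 - 129 = 0 - 129 = -129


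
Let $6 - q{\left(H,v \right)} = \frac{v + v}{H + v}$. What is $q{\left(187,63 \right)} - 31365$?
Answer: $- \frac{3919938}{125} \approx -31360.0$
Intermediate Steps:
$q{\left(H,v \right)} = 6 - \frac{2 v}{H + v}$ ($q{\left(H,v \right)} = 6 - \frac{v + v}{H + v} = 6 - \frac{2 v}{H + v}$)
$q{\left(187,63 \right)} - 31365 = \frac{2 \left(2 \cdot 63 + 3 \cdot 187\right)}{187 + 63} - 31365 = \frac{2 \left(126 + 561\right)}{250} - 31365 = 2 \cdot \frac{1}{250} \cdot 687 - 31365 = \frac{687}{125} - 31365 = - \frac{3919938}{125}$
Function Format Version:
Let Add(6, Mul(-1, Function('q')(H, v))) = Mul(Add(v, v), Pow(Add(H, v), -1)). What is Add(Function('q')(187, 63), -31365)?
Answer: Rational(-3919938, 125) ≈ -31360.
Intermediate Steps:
Function('q')(H, v) = Add(6, Mul(-2, v, Pow(Add(H, v), -1))) (Function('q')(H, v) = Add(6, Mul(-1, Mul(Add(v, v), Pow(Add(H, v), -1)))) = Add(6, Mul(-1, Mul(Mul(2, v), Pow(Add(H, v), -1)))) = Add(6, Mul(-1, Mul(2, v, Pow(Add(H, v), -1)))) = Add(6, Mul(-2, v, Pow(Add(H, v), -1))))
Add(Function('q')(187, 63), -31365) = Add(Mul(2, Pow(Add(187, 63), -1), Add(Mul(2, 63), Mul(3, 187))), -31365) = Add(Mul(2, Pow(250, -1), Add(126, 561)), -31365) = Add(Mul(2, Rational(1, 250), 687), -31365) = Add(Rational(687, 125), -31365) = Rational(-3919938, 125)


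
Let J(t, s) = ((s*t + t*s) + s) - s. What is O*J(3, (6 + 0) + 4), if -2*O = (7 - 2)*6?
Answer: -900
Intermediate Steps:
O = -15 (O = -(7 - 2)*6/2 = -5*6/2 = -½*30 = -15)
J(t, s) = 2*s*t (J(t, s) = ((s*t + s*t) + s) - s = (2*s*t + s) - s = (s + 2*s*t) - s = 2*s*t)
O*J(3, (6 + 0) + 4) = -30*((6 + 0) + 4)*3 = -30*(6 + 4)*3 = -30*10*3 = -15*60 = -900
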